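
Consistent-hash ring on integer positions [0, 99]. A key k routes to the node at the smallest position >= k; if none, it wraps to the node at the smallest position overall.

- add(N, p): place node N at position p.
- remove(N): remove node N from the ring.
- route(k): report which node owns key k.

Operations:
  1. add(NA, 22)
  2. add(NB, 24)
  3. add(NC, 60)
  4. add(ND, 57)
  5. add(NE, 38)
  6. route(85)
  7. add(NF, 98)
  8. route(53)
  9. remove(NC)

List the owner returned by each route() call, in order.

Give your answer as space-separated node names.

Answer: NA ND

Derivation:
Op 1: add NA@22 -> ring=[22:NA]
Op 2: add NB@24 -> ring=[22:NA,24:NB]
Op 3: add NC@60 -> ring=[22:NA,24:NB,60:NC]
Op 4: add ND@57 -> ring=[22:NA,24:NB,57:ND,60:NC]
Op 5: add NE@38 -> ring=[22:NA,24:NB,38:NE,57:ND,60:NC]
Op 6: route key 85: none >= 85, wrap to smallest pos 22 -> NA
Op 7: add NF@98 -> ring=[22:NA,24:NB,38:NE,57:ND,60:NC,98:NF]
Op 8: route key 53: smallest pos >= 53 is 57 -> ND
Op 9: remove NC -> ring=[22:NA,24:NB,38:NE,57:ND,98:NF]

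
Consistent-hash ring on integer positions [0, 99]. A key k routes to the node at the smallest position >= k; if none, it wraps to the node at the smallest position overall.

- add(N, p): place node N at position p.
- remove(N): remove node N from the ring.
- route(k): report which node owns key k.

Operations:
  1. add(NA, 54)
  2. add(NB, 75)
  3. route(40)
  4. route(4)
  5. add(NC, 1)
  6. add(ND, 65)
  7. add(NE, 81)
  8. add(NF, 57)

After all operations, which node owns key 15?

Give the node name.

Answer: NA

Derivation:
Op 1: add NA@54 -> ring=[54:NA]
Op 2: add NB@75 -> ring=[54:NA,75:NB]
Op 3: route key 40: smallest pos >= 40 is 54 -> NA
Op 4: route key 4: smallest pos >= 4 is 54 -> NA
Op 5: add NC@1 -> ring=[1:NC,54:NA,75:NB]
Op 6: add ND@65 -> ring=[1:NC,54:NA,65:ND,75:NB]
Op 7: add NE@81 -> ring=[1:NC,54:NA,65:ND,75:NB,81:NE]
Op 8: add NF@57 -> ring=[1:NC,54:NA,57:NF,65:ND,75:NB,81:NE]
Final route key 15: smallest pos >= 15 is 54 -> NA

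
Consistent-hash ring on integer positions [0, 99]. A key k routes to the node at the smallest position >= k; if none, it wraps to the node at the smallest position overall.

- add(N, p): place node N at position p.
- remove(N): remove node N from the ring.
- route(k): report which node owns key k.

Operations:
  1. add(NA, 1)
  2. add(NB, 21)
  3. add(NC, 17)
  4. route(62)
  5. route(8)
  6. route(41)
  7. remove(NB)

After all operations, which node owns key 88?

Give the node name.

Answer: NA

Derivation:
Op 1: add NA@1 -> ring=[1:NA]
Op 2: add NB@21 -> ring=[1:NA,21:NB]
Op 3: add NC@17 -> ring=[1:NA,17:NC,21:NB]
Op 4: route key 62: none >= 62, wrap to smallest pos 1 -> NA
Op 5: route key 8: smallest pos >= 8 is 17 -> NC
Op 6: route key 41: none >= 41, wrap to smallest pos 1 -> NA
Op 7: remove NB -> ring=[1:NA,17:NC]
Final route key 88: none >= 88, wrap to smallest pos 1 -> NA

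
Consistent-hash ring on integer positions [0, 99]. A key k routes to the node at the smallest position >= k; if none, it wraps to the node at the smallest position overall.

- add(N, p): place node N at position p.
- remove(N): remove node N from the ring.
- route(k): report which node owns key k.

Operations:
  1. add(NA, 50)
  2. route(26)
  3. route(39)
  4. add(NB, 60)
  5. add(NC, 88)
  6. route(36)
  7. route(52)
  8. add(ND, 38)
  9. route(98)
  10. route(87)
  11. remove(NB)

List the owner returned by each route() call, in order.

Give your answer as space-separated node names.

Op 1: add NA@50 -> ring=[50:NA]
Op 2: route key 26: smallest pos >= 26 is 50 -> NA
Op 3: route key 39: smallest pos >= 39 is 50 -> NA
Op 4: add NB@60 -> ring=[50:NA,60:NB]
Op 5: add NC@88 -> ring=[50:NA,60:NB,88:NC]
Op 6: route key 36: smallest pos >= 36 is 50 -> NA
Op 7: route key 52: smallest pos >= 52 is 60 -> NB
Op 8: add ND@38 -> ring=[38:ND,50:NA,60:NB,88:NC]
Op 9: route key 98: none >= 98, wrap to smallest pos 38 -> ND
Op 10: route key 87: smallest pos >= 87 is 88 -> NC
Op 11: remove NB -> ring=[38:ND,50:NA,88:NC]

Answer: NA NA NA NB ND NC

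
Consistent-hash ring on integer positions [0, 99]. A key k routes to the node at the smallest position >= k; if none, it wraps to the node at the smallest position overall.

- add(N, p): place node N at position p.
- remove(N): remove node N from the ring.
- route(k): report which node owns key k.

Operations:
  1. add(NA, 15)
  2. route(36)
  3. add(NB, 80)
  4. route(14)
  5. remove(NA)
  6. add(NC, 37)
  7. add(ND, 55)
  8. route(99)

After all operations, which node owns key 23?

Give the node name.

Answer: NC

Derivation:
Op 1: add NA@15 -> ring=[15:NA]
Op 2: route key 36: none >= 36, wrap to smallest pos 15 -> NA
Op 3: add NB@80 -> ring=[15:NA,80:NB]
Op 4: route key 14: smallest pos >= 14 is 15 -> NA
Op 5: remove NA -> ring=[80:NB]
Op 6: add NC@37 -> ring=[37:NC,80:NB]
Op 7: add ND@55 -> ring=[37:NC,55:ND,80:NB]
Op 8: route key 99: none >= 99, wrap to smallest pos 37 -> NC
Final route key 23: smallest pos >= 23 is 37 -> NC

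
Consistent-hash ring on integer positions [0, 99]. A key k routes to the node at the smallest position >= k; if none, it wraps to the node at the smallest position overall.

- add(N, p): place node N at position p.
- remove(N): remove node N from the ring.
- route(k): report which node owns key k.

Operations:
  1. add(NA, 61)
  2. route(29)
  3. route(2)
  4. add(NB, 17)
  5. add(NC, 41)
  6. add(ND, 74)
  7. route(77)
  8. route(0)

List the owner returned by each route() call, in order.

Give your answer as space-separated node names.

Answer: NA NA NB NB

Derivation:
Op 1: add NA@61 -> ring=[61:NA]
Op 2: route key 29: smallest pos >= 29 is 61 -> NA
Op 3: route key 2: smallest pos >= 2 is 61 -> NA
Op 4: add NB@17 -> ring=[17:NB,61:NA]
Op 5: add NC@41 -> ring=[17:NB,41:NC,61:NA]
Op 6: add ND@74 -> ring=[17:NB,41:NC,61:NA,74:ND]
Op 7: route key 77: none >= 77, wrap to smallest pos 17 -> NB
Op 8: route key 0: smallest pos >= 0 is 17 -> NB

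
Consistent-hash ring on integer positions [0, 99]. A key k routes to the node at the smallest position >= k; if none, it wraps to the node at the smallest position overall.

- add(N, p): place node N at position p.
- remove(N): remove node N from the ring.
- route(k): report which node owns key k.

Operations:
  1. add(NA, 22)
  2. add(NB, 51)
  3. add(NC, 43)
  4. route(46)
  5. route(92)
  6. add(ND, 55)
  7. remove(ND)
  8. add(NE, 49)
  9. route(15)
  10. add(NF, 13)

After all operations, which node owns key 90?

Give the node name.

Op 1: add NA@22 -> ring=[22:NA]
Op 2: add NB@51 -> ring=[22:NA,51:NB]
Op 3: add NC@43 -> ring=[22:NA,43:NC,51:NB]
Op 4: route key 46: smallest pos >= 46 is 51 -> NB
Op 5: route key 92: none >= 92, wrap to smallest pos 22 -> NA
Op 6: add ND@55 -> ring=[22:NA,43:NC,51:NB,55:ND]
Op 7: remove ND -> ring=[22:NA,43:NC,51:NB]
Op 8: add NE@49 -> ring=[22:NA,43:NC,49:NE,51:NB]
Op 9: route key 15: smallest pos >= 15 is 22 -> NA
Op 10: add NF@13 -> ring=[13:NF,22:NA,43:NC,49:NE,51:NB]
Final route key 90: none >= 90, wrap to smallest pos 13 -> NF

Answer: NF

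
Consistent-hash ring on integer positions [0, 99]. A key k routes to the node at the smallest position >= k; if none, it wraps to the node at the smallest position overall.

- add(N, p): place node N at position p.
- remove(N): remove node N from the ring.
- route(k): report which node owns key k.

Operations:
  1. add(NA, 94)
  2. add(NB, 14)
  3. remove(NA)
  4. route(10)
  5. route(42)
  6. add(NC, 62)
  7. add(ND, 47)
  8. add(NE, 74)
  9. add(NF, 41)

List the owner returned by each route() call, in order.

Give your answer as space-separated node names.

Answer: NB NB

Derivation:
Op 1: add NA@94 -> ring=[94:NA]
Op 2: add NB@14 -> ring=[14:NB,94:NA]
Op 3: remove NA -> ring=[14:NB]
Op 4: route key 10: smallest pos >= 10 is 14 -> NB
Op 5: route key 42: none >= 42, wrap to smallest pos 14 -> NB
Op 6: add NC@62 -> ring=[14:NB,62:NC]
Op 7: add ND@47 -> ring=[14:NB,47:ND,62:NC]
Op 8: add NE@74 -> ring=[14:NB,47:ND,62:NC,74:NE]
Op 9: add NF@41 -> ring=[14:NB,41:NF,47:ND,62:NC,74:NE]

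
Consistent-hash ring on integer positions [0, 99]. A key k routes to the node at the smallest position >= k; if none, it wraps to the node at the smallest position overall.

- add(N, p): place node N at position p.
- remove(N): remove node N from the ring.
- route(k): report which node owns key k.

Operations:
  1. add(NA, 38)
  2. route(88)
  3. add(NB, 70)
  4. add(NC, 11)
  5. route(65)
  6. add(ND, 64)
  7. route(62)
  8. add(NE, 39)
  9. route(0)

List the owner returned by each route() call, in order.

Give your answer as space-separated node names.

Answer: NA NB ND NC

Derivation:
Op 1: add NA@38 -> ring=[38:NA]
Op 2: route key 88: none >= 88, wrap to smallest pos 38 -> NA
Op 3: add NB@70 -> ring=[38:NA,70:NB]
Op 4: add NC@11 -> ring=[11:NC,38:NA,70:NB]
Op 5: route key 65: smallest pos >= 65 is 70 -> NB
Op 6: add ND@64 -> ring=[11:NC,38:NA,64:ND,70:NB]
Op 7: route key 62: smallest pos >= 62 is 64 -> ND
Op 8: add NE@39 -> ring=[11:NC,38:NA,39:NE,64:ND,70:NB]
Op 9: route key 0: smallest pos >= 0 is 11 -> NC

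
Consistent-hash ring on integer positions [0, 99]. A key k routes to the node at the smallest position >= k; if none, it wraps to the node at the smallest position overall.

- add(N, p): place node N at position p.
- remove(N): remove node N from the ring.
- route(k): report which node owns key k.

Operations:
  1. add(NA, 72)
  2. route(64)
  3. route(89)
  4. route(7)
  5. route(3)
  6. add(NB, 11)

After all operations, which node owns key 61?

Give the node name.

Op 1: add NA@72 -> ring=[72:NA]
Op 2: route key 64: smallest pos >= 64 is 72 -> NA
Op 3: route key 89: none >= 89, wrap to smallest pos 72 -> NA
Op 4: route key 7: smallest pos >= 7 is 72 -> NA
Op 5: route key 3: smallest pos >= 3 is 72 -> NA
Op 6: add NB@11 -> ring=[11:NB,72:NA]
Final route key 61: smallest pos >= 61 is 72 -> NA

Answer: NA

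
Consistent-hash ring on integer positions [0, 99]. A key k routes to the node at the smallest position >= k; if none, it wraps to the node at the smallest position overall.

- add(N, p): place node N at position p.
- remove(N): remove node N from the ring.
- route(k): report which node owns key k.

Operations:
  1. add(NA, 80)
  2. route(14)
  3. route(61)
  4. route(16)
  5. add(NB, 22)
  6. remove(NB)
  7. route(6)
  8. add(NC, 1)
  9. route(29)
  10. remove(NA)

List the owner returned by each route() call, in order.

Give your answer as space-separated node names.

Op 1: add NA@80 -> ring=[80:NA]
Op 2: route key 14: smallest pos >= 14 is 80 -> NA
Op 3: route key 61: smallest pos >= 61 is 80 -> NA
Op 4: route key 16: smallest pos >= 16 is 80 -> NA
Op 5: add NB@22 -> ring=[22:NB,80:NA]
Op 6: remove NB -> ring=[80:NA]
Op 7: route key 6: smallest pos >= 6 is 80 -> NA
Op 8: add NC@1 -> ring=[1:NC,80:NA]
Op 9: route key 29: smallest pos >= 29 is 80 -> NA
Op 10: remove NA -> ring=[1:NC]

Answer: NA NA NA NA NA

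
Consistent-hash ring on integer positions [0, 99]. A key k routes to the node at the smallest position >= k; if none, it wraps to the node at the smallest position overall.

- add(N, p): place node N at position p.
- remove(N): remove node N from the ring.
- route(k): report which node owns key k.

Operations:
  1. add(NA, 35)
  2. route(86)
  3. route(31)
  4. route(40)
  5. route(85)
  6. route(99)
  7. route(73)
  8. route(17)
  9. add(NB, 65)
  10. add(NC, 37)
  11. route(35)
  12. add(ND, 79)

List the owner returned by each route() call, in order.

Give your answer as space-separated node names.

Answer: NA NA NA NA NA NA NA NA

Derivation:
Op 1: add NA@35 -> ring=[35:NA]
Op 2: route key 86: none >= 86, wrap to smallest pos 35 -> NA
Op 3: route key 31: smallest pos >= 31 is 35 -> NA
Op 4: route key 40: none >= 40, wrap to smallest pos 35 -> NA
Op 5: route key 85: none >= 85, wrap to smallest pos 35 -> NA
Op 6: route key 99: none >= 99, wrap to smallest pos 35 -> NA
Op 7: route key 73: none >= 73, wrap to smallest pos 35 -> NA
Op 8: route key 17: smallest pos >= 17 is 35 -> NA
Op 9: add NB@65 -> ring=[35:NA,65:NB]
Op 10: add NC@37 -> ring=[35:NA,37:NC,65:NB]
Op 11: route key 35: smallest pos >= 35 is 35 -> NA
Op 12: add ND@79 -> ring=[35:NA,37:NC,65:NB,79:ND]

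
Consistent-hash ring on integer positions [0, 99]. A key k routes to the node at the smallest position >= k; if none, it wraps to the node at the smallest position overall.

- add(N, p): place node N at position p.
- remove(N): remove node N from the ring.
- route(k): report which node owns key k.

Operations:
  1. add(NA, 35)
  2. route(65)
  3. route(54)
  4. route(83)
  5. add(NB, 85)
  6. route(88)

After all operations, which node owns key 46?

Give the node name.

Op 1: add NA@35 -> ring=[35:NA]
Op 2: route key 65: none >= 65, wrap to smallest pos 35 -> NA
Op 3: route key 54: none >= 54, wrap to smallest pos 35 -> NA
Op 4: route key 83: none >= 83, wrap to smallest pos 35 -> NA
Op 5: add NB@85 -> ring=[35:NA,85:NB]
Op 6: route key 88: none >= 88, wrap to smallest pos 35 -> NA
Final route key 46: smallest pos >= 46 is 85 -> NB

Answer: NB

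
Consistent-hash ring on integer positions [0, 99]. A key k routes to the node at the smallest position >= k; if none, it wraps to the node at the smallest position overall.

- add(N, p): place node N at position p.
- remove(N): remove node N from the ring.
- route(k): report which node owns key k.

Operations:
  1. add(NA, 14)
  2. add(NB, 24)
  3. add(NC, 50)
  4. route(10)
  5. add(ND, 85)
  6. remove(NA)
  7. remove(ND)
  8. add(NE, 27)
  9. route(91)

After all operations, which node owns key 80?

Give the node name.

Op 1: add NA@14 -> ring=[14:NA]
Op 2: add NB@24 -> ring=[14:NA,24:NB]
Op 3: add NC@50 -> ring=[14:NA,24:NB,50:NC]
Op 4: route key 10: smallest pos >= 10 is 14 -> NA
Op 5: add ND@85 -> ring=[14:NA,24:NB,50:NC,85:ND]
Op 6: remove NA -> ring=[24:NB,50:NC,85:ND]
Op 7: remove ND -> ring=[24:NB,50:NC]
Op 8: add NE@27 -> ring=[24:NB,27:NE,50:NC]
Op 9: route key 91: none >= 91, wrap to smallest pos 24 -> NB
Final route key 80: none >= 80, wrap to smallest pos 24 -> NB

Answer: NB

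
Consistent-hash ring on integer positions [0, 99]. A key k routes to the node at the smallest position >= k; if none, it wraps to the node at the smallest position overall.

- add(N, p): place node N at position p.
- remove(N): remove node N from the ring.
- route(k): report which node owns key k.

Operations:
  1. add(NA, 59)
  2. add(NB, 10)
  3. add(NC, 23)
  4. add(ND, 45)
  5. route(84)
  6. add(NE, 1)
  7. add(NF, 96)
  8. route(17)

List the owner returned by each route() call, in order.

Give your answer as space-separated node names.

Answer: NB NC

Derivation:
Op 1: add NA@59 -> ring=[59:NA]
Op 2: add NB@10 -> ring=[10:NB,59:NA]
Op 3: add NC@23 -> ring=[10:NB,23:NC,59:NA]
Op 4: add ND@45 -> ring=[10:NB,23:NC,45:ND,59:NA]
Op 5: route key 84: none >= 84, wrap to smallest pos 10 -> NB
Op 6: add NE@1 -> ring=[1:NE,10:NB,23:NC,45:ND,59:NA]
Op 7: add NF@96 -> ring=[1:NE,10:NB,23:NC,45:ND,59:NA,96:NF]
Op 8: route key 17: smallest pos >= 17 is 23 -> NC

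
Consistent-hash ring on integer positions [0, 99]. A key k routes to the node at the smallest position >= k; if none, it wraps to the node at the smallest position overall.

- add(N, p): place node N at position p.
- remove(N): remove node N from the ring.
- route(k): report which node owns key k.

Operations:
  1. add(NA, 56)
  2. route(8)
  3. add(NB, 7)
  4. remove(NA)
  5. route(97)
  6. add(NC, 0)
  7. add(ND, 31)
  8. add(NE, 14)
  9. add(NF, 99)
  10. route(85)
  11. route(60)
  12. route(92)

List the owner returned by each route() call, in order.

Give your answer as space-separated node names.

Answer: NA NB NF NF NF

Derivation:
Op 1: add NA@56 -> ring=[56:NA]
Op 2: route key 8: smallest pos >= 8 is 56 -> NA
Op 3: add NB@7 -> ring=[7:NB,56:NA]
Op 4: remove NA -> ring=[7:NB]
Op 5: route key 97: none >= 97, wrap to smallest pos 7 -> NB
Op 6: add NC@0 -> ring=[0:NC,7:NB]
Op 7: add ND@31 -> ring=[0:NC,7:NB,31:ND]
Op 8: add NE@14 -> ring=[0:NC,7:NB,14:NE,31:ND]
Op 9: add NF@99 -> ring=[0:NC,7:NB,14:NE,31:ND,99:NF]
Op 10: route key 85: smallest pos >= 85 is 99 -> NF
Op 11: route key 60: smallest pos >= 60 is 99 -> NF
Op 12: route key 92: smallest pos >= 92 is 99 -> NF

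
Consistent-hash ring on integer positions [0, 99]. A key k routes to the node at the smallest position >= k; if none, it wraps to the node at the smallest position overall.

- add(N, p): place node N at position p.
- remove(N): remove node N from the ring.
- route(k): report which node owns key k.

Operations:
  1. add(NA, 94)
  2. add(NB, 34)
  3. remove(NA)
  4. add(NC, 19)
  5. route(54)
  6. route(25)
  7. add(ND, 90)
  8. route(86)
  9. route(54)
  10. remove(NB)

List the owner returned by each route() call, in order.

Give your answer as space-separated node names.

Answer: NC NB ND ND

Derivation:
Op 1: add NA@94 -> ring=[94:NA]
Op 2: add NB@34 -> ring=[34:NB,94:NA]
Op 3: remove NA -> ring=[34:NB]
Op 4: add NC@19 -> ring=[19:NC,34:NB]
Op 5: route key 54: none >= 54, wrap to smallest pos 19 -> NC
Op 6: route key 25: smallest pos >= 25 is 34 -> NB
Op 7: add ND@90 -> ring=[19:NC,34:NB,90:ND]
Op 8: route key 86: smallest pos >= 86 is 90 -> ND
Op 9: route key 54: smallest pos >= 54 is 90 -> ND
Op 10: remove NB -> ring=[19:NC,90:ND]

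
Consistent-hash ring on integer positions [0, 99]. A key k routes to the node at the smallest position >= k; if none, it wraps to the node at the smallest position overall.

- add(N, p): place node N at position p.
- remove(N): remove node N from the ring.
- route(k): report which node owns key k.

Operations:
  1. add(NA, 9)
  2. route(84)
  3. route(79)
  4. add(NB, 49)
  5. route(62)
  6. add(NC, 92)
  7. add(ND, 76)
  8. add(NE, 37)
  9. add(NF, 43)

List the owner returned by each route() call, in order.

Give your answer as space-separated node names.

Answer: NA NA NA

Derivation:
Op 1: add NA@9 -> ring=[9:NA]
Op 2: route key 84: none >= 84, wrap to smallest pos 9 -> NA
Op 3: route key 79: none >= 79, wrap to smallest pos 9 -> NA
Op 4: add NB@49 -> ring=[9:NA,49:NB]
Op 5: route key 62: none >= 62, wrap to smallest pos 9 -> NA
Op 6: add NC@92 -> ring=[9:NA,49:NB,92:NC]
Op 7: add ND@76 -> ring=[9:NA,49:NB,76:ND,92:NC]
Op 8: add NE@37 -> ring=[9:NA,37:NE,49:NB,76:ND,92:NC]
Op 9: add NF@43 -> ring=[9:NA,37:NE,43:NF,49:NB,76:ND,92:NC]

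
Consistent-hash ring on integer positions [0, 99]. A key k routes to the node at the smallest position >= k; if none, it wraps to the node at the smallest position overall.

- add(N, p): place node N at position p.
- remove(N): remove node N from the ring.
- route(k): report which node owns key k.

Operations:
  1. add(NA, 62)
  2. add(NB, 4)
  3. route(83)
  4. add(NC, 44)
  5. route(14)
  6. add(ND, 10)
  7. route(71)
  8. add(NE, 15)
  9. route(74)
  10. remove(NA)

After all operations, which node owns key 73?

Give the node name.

Op 1: add NA@62 -> ring=[62:NA]
Op 2: add NB@4 -> ring=[4:NB,62:NA]
Op 3: route key 83: none >= 83, wrap to smallest pos 4 -> NB
Op 4: add NC@44 -> ring=[4:NB,44:NC,62:NA]
Op 5: route key 14: smallest pos >= 14 is 44 -> NC
Op 6: add ND@10 -> ring=[4:NB,10:ND,44:NC,62:NA]
Op 7: route key 71: none >= 71, wrap to smallest pos 4 -> NB
Op 8: add NE@15 -> ring=[4:NB,10:ND,15:NE,44:NC,62:NA]
Op 9: route key 74: none >= 74, wrap to smallest pos 4 -> NB
Op 10: remove NA -> ring=[4:NB,10:ND,15:NE,44:NC]
Final route key 73: none >= 73, wrap to smallest pos 4 -> NB

Answer: NB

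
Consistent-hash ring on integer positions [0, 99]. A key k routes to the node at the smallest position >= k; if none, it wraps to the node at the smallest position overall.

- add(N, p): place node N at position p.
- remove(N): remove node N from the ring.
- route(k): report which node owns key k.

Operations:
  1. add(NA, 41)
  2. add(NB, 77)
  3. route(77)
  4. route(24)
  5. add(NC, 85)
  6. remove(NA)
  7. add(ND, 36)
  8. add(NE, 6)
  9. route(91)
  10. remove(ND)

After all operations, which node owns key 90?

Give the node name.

Op 1: add NA@41 -> ring=[41:NA]
Op 2: add NB@77 -> ring=[41:NA,77:NB]
Op 3: route key 77: smallest pos >= 77 is 77 -> NB
Op 4: route key 24: smallest pos >= 24 is 41 -> NA
Op 5: add NC@85 -> ring=[41:NA,77:NB,85:NC]
Op 6: remove NA -> ring=[77:NB,85:NC]
Op 7: add ND@36 -> ring=[36:ND,77:NB,85:NC]
Op 8: add NE@6 -> ring=[6:NE,36:ND,77:NB,85:NC]
Op 9: route key 91: none >= 91, wrap to smallest pos 6 -> NE
Op 10: remove ND -> ring=[6:NE,77:NB,85:NC]
Final route key 90: none >= 90, wrap to smallest pos 6 -> NE

Answer: NE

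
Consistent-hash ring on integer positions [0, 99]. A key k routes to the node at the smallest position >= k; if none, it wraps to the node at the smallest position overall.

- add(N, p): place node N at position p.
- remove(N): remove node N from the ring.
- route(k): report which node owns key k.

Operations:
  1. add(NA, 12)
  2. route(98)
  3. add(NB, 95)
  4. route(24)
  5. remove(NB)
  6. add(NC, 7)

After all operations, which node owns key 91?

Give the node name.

Answer: NC

Derivation:
Op 1: add NA@12 -> ring=[12:NA]
Op 2: route key 98: none >= 98, wrap to smallest pos 12 -> NA
Op 3: add NB@95 -> ring=[12:NA,95:NB]
Op 4: route key 24: smallest pos >= 24 is 95 -> NB
Op 5: remove NB -> ring=[12:NA]
Op 6: add NC@7 -> ring=[7:NC,12:NA]
Final route key 91: none >= 91, wrap to smallest pos 7 -> NC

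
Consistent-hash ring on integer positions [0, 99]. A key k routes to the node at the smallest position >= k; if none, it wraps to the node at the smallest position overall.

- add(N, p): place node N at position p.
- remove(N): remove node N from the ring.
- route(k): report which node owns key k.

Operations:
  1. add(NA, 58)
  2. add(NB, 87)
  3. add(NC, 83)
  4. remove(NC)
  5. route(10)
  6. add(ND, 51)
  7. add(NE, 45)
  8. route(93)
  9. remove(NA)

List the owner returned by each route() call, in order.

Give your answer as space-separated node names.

Answer: NA NE

Derivation:
Op 1: add NA@58 -> ring=[58:NA]
Op 2: add NB@87 -> ring=[58:NA,87:NB]
Op 3: add NC@83 -> ring=[58:NA,83:NC,87:NB]
Op 4: remove NC -> ring=[58:NA,87:NB]
Op 5: route key 10: smallest pos >= 10 is 58 -> NA
Op 6: add ND@51 -> ring=[51:ND,58:NA,87:NB]
Op 7: add NE@45 -> ring=[45:NE,51:ND,58:NA,87:NB]
Op 8: route key 93: none >= 93, wrap to smallest pos 45 -> NE
Op 9: remove NA -> ring=[45:NE,51:ND,87:NB]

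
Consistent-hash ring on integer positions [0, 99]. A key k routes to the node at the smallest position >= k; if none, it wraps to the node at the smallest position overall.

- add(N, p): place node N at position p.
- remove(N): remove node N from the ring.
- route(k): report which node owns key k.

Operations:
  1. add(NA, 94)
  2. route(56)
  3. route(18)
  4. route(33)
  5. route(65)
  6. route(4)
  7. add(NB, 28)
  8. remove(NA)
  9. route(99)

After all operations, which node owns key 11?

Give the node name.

Op 1: add NA@94 -> ring=[94:NA]
Op 2: route key 56: smallest pos >= 56 is 94 -> NA
Op 3: route key 18: smallest pos >= 18 is 94 -> NA
Op 4: route key 33: smallest pos >= 33 is 94 -> NA
Op 5: route key 65: smallest pos >= 65 is 94 -> NA
Op 6: route key 4: smallest pos >= 4 is 94 -> NA
Op 7: add NB@28 -> ring=[28:NB,94:NA]
Op 8: remove NA -> ring=[28:NB]
Op 9: route key 99: none >= 99, wrap to smallest pos 28 -> NB
Final route key 11: smallest pos >= 11 is 28 -> NB

Answer: NB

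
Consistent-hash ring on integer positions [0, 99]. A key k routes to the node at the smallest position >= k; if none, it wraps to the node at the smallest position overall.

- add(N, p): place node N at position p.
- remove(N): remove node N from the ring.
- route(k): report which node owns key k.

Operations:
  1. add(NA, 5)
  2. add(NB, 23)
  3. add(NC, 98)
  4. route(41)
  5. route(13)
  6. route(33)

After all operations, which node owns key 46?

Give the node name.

Answer: NC

Derivation:
Op 1: add NA@5 -> ring=[5:NA]
Op 2: add NB@23 -> ring=[5:NA,23:NB]
Op 3: add NC@98 -> ring=[5:NA,23:NB,98:NC]
Op 4: route key 41: smallest pos >= 41 is 98 -> NC
Op 5: route key 13: smallest pos >= 13 is 23 -> NB
Op 6: route key 33: smallest pos >= 33 is 98 -> NC
Final route key 46: smallest pos >= 46 is 98 -> NC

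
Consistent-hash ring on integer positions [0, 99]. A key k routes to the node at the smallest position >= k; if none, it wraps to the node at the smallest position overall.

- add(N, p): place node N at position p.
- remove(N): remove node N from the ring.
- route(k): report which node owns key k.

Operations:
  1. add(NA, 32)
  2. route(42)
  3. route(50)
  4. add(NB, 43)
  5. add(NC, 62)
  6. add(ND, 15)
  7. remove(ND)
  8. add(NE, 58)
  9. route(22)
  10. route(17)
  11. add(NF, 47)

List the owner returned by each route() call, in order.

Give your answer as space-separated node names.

Op 1: add NA@32 -> ring=[32:NA]
Op 2: route key 42: none >= 42, wrap to smallest pos 32 -> NA
Op 3: route key 50: none >= 50, wrap to smallest pos 32 -> NA
Op 4: add NB@43 -> ring=[32:NA,43:NB]
Op 5: add NC@62 -> ring=[32:NA,43:NB,62:NC]
Op 6: add ND@15 -> ring=[15:ND,32:NA,43:NB,62:NC]
Op 7: remove ND -> ring=[32:NA,43:NB,62:NC]
Op 8: add NE@58 -> ring=[32:NA,43:NB,58:NE,62:NC]
Op 9: route key 22: smallest pos >= 22 is 32 -> NA
Op 10: route key 17: smallest pos >= 17 is 32 -> NA
Op 11: add NF@47 -> ring=[32:NA,43:NB,47:NF,58:NE,62:NC]

Answer: NA NA NA NA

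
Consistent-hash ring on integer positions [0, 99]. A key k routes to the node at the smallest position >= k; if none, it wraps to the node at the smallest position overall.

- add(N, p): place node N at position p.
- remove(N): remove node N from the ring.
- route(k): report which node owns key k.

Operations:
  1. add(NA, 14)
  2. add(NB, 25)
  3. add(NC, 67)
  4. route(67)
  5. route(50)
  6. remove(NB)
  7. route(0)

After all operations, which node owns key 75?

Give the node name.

Answer: NA

Derivation:
Op 1: add NA@14 -> ring=[14:NA]
Op 2: add NB@25 -> ring=[14:NA,25:NB]
Op 3: add NC@67 -> ring=[14:NA,25:NB,67:NC]
Op 4: route key 67: smallest pos >= 67 is 67 -> NC
Op 5: route key 50: smallest pos >= 50 is 67 -> NC
Op 6: remove NB -> ring=[14:NA,67:NC]
Op 7: route key 0: smallest pos >= 0 is 14 -> NA
Final route key 75: none >= 75, wrap to smallest pos 14 -> NA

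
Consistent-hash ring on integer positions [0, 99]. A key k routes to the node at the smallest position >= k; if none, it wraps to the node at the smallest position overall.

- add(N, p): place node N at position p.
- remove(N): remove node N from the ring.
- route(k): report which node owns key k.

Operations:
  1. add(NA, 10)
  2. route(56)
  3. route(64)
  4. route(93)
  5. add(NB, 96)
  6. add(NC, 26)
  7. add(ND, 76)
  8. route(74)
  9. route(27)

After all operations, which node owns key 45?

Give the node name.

Answer: ND

Derivation:
Op 1: add NA@10 -> ring=[10:NA]
Op 2: route key 56: none >= 56, wrap to smallest pos 10 -> NA
Op 3: route key 64: none >= 64, wrap to smallest pos 10 -> NA
Op 4: route key 93: none >= 93, wrap to smallest pos 10 -> NA
Op 5: add NB@96 -> ring=[10:NA,96:NB]
Op 6: add NC@26 -> ring=[10:NA,26:NC,96:NB]
Op 7: add ND@76 -> ring=[10:NA,26:NC,76:ND,96:NB]
Op 8: route key 74: smallest pos >= 74 is 76 -> ND
Op 9: route key 27: smallest pos >= 27 is 76 -> ND
Final route key 45: smallest pos >= 45 is 76 -> ND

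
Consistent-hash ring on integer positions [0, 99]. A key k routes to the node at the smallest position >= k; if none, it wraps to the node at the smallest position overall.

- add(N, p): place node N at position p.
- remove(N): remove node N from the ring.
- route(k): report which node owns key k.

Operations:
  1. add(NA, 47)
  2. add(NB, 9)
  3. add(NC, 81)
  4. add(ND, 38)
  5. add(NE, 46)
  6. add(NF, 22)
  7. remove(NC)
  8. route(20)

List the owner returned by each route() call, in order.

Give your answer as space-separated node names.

Answer: NF

Derivation:
Op 1: add NA@47 -> ring=[47:NA]
Op 2: add NB@9 -> ring=[9:NB,47:NA]
Op 3: add NC@81 -> ring=[9:NB,47:NA,81:NC]
Op 4: add ND@38 -> ring=[9:NB,38:ND,47:NA,81:NC]
Op 5: add NE@46 -> ring=[9:NB,38:ND,46:NE,47:NA,81:NC]
Op 6: add NF@22 -> ring=[9:NB,22:NF,38:ND,46:NE,47:NA,81:NC]
Op 7: remove NC -> ring=[9:NB,22:NF,38:ND,46:NE,47:NA]
Op 8: route key 20: smallest pos >= 20 is 22 -> NF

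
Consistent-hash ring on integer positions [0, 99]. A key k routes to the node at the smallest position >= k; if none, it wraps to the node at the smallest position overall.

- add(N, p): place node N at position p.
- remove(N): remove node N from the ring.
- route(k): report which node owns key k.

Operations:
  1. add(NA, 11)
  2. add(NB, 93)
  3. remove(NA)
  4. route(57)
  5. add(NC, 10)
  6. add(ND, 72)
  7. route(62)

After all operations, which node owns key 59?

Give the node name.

Answer: ND

Derivation:
Op 1: add NA@11 -> ring=[11:NA]
Op 2: add NB@93 -> ring=[11:NA,93:NB]
Op 3: remove NA -> ring=[93:NB]
Op 4: route key 57: smallest pos >= 57 is 93 -> NB
Op 5: add NC@10 -> ring=[10:NC,93:NB]
Op 6: add ND@72 -> ring=[10:NC,72:ND,93:NB]
Op 7: route key 62: smallest pos >= 62 is 72 -> ND
Final route key 59: smallest pos >= 59 is 72 -> ND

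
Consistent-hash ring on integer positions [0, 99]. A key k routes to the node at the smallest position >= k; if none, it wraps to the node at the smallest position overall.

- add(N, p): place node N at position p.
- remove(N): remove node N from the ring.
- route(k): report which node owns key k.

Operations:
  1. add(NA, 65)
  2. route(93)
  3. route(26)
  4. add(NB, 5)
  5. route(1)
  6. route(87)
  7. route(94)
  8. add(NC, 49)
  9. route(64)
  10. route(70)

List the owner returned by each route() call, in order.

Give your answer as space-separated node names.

Op 1: add NA@65 -> ring=[65:NA]
Op 2: route key 93: none >= 93, wrap to smallest pos 65 -> NA
Op 3: route key 26: smallest pos >= 26 is 65 -> NA
Op 4: add NB@5 -> ring=[5:NB,65:NA]
Op 5: route key 1: smallest pos >= 1 is 5 -> NB
Op 6: route key 87: none >= 87, wrap to smallest pos 5 -> NB
Op 7: route key 94: none >= 94, wrap to smallest pos 5 -> NB
Op 8: add NC@49 -> ring=[5:NB,49:NC,65:NA]
Op 9: route key 64: smallest pos >= 64 is 65 -> NA
Op 10: route key 70: none >= 70, wrap to smallest pos 5 -> NB

Answer: NA NA NB NB NB NA NB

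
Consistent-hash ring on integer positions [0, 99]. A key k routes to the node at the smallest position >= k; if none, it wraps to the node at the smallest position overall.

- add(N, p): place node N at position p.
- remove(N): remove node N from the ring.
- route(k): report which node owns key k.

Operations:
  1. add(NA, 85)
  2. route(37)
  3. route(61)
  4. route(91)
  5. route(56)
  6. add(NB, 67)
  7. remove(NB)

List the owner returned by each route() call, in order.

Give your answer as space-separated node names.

Answer: NA NA NA NA

Derivation:
Op 1: add NA@85 -> ring=[85:NA]
Op 2: route key 37: smallest pos >= 37 is 85 -> NA
Op 3: route key 61: smallest pos >= 61 is 85 -> NA
Op 4: route key 91: none >= 91, wrap to smallest pos 85 -> NA
Op 5: route key 56: smallest pos >= 56 is 85 -> NA
Op 6: add NB@67 -> ring=[67:NB,85:NA]
Op 7: remove NB -> ring=[85:NA]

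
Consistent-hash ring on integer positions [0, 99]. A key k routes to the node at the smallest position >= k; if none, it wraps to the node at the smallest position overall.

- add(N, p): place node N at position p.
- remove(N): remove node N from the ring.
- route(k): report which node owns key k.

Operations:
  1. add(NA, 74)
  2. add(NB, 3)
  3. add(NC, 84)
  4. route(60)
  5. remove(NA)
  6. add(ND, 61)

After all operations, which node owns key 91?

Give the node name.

Op 1: add NA@74 -> ring=[74:NA]
Op 2: add NB@3 -> ring=[3:NB,74:NA]
Op 3: add NC@84 -> ring=[3:NB,74:NA,84:NC]
Op 4: route key 60: smallest pos >= 60 is 74 -> NA
Op 5: remove NA -> ring=[3:NB,84:NC]
Op 6: add ND@61 -> ring=[3:NB,61:ND,84:NC]
Final route key 91: none >= 91, wrap to smallest pos 3 -> NB

Answer: NB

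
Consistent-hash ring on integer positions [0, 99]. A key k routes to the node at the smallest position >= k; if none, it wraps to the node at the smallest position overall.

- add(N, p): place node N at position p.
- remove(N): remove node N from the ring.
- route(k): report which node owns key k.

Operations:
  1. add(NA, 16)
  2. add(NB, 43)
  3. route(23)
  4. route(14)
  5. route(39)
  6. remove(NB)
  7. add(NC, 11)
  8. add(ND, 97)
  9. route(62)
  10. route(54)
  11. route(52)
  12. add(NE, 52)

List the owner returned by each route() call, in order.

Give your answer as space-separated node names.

Answer: NB NA NB ND ND ND

Derivation:
Op 1: add NA@16 -> ring=[16:NA]
Op 2: add NB@43 -> ring=[16:NA,43:NB]
Op 3: route key 23: smallest pos >= 23 is 43 -> NB
Op 4: route key 14: smallest pos >= 14 is 16 -> NA
Op 5: route key 39: smallest pos >= 39 is 43 -> NB
Op 6: remove NB -> ring=[16:NA]
Op 7: add NC@11 -> ring=[11:NC,16:NA]
Op 8: add ND@97 -> ring=[11:NC,16:NA,97:ND]
Op 9: route key 62: smallest pos >= 62 is 97 -> ND
Op 10: route key 54: smallest pos >= 54 is 97 -> ND
Op 11: route key 52: smallest pos >= 52 is 97 -> ND
Op 12: add NE@52 -> ring=[11:NC,16:NA,52:NE,97:ND]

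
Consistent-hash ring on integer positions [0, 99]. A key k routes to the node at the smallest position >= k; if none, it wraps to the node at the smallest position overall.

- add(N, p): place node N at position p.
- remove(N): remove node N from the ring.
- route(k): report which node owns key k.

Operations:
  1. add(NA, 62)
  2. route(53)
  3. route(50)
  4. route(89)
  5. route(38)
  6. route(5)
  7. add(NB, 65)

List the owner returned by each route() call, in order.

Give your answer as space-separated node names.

Answer: NA NA NA NA NA

Derivation:
Op 1: add NA@62 -> ring=[62:NA]
Op 2: route key 53: smallest pos >= 53 is 62 -> NA
Op 3: route key 50: smallest pos >= 50 is 62 -> NA
Op 4: route key 89: none >= 89, wrap to smallest pos 62 -> NA
Op 5: route key 38: smallest pos >= 38 is 62 -> NA
Op 6: route key 5: smallest pos >= 5 is 62 -> NA
Op 7: add NB@65 -> ring=[62:NA,65:NB]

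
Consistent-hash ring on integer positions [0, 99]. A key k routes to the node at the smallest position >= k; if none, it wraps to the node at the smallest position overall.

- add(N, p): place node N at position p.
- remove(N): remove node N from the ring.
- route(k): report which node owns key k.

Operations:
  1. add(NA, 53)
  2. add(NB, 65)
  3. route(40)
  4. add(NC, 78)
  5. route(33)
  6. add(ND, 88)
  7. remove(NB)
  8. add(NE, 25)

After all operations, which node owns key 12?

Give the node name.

Op 1: add NA@53 -> ring=[53:NA]
Op 2: add NB@65 -> ring=[53:NA,65:NB]
Op 3: route key 40: smallest pos >= 40 is 53 -> NA
Op 4: add NC@78 -> ring=[53:NA,65:NB,78:NC]
Op 5: route key 33: smallest pos >= 33 is 53 -> NA
Op 6: add ND@88 -> ring=[53:NA,65:NB,78:NC,88:ND]
Op 7: remove NB -> ring=[53:NA,78:NC,88:ND]
Op 8: add NE@25 -> ring=[25:NE,53:NA,78:NC,88:ND]
Final route key 12: smallest pos >= 12 is 25 -> NE

Answer: NE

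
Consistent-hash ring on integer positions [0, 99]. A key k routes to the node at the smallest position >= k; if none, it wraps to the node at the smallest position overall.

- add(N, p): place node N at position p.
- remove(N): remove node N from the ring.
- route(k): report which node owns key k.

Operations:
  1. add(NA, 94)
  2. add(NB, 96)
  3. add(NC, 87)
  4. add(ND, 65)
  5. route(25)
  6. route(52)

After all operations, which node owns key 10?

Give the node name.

Answer: ND

Derivation:
Op 1: add NA@94 -> ring=[94:NA]
Op 2: add NB@96 -> ring=[94:NA,96:NB]
Op 3: add NC@87 -> ring=[87:NC,94:NA,96:NB]
Op 4: add ND@65 -> ring=[65:ND,87:NC,94:NA,96:NB]
Op 5: route key 25: smallest pos >= 25 is 65 -> ND
Op 6: route key 52: smallest pos >= 52 is 65 -> ND
Final route key 10: smallest pos >= 10 is 65 -> ND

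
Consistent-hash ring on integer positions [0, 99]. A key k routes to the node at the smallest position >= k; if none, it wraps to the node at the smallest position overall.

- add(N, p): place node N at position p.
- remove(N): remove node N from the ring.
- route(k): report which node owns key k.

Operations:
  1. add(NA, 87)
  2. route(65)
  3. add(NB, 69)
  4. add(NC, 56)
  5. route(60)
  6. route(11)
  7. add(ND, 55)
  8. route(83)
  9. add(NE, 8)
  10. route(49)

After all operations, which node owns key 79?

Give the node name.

Op 1: add NA@87 -> ring=[87:NA]
Op 2: route key 65: smallest pos >= 65 is 87 -> NA
Op 3: add NB@69 -> ring=[69:NB,87:NA]
Op 4: add NC@56 -> ring=[56:NC,69:NB,87:NA]
Op 5: route key 60: smallest pos >= 60 is 69 -> NB
Op 6: route key 11: smallest pos >= 11 is 56 -> NC
Op 7: add ND@55 -> ring=[55:ND,56:NC,69:NB,87:NA]
Op 8: route key 83: smallest pos >= 83 is 87 -> NA
Op 9: add NE@8 -> ring=[8:NE,55:ND,56:NC,69:NB,87:NA]
Op 10: route key 49: smallest pos >= 49 is 55 -> ND
Final route key 79: smallest pos >= 79 is 87 -> NA

Answer: NA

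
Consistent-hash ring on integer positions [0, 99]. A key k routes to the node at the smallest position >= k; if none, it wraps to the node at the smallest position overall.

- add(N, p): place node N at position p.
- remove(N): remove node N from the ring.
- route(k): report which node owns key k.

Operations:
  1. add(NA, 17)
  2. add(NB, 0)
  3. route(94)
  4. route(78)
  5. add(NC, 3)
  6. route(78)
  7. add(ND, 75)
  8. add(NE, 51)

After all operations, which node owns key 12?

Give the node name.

Op 1: add NA@17 -> ring=[17:NA]
Op 2: add NB@0 -> ring=[0:NB,17:NA]
Op 3: route key 94: none >= 94, wrap to smallest pos 0 -> NB
Op 4: route key 78: none >= 78, wrap to smallest pos 0 -> NB
Op 5: add NC@3 -> ring=[0:NB,3:NC,17:NA]
Op 6: route key 78: none >= 78, wrap to smallest pos 0 -> NB
Op 7: add ND@75 -> ring=[0:NB,3:NC,17:NA,75:ND]
Op 8: add NE@51 -> ring=[0:NB,3:NC,17:NA,51:NE,75:ND]
Final route key 12: smallest pos >= 12 is 17 -> NA

Answer: NA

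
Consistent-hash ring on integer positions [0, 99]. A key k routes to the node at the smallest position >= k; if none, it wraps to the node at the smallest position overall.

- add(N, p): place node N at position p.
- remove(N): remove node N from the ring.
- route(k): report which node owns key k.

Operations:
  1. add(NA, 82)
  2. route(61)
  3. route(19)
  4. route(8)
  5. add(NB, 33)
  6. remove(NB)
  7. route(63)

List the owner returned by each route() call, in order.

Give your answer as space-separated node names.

Op 1: add NA@82 -> ring=[82:NA]
Op 2: route key 61: smallest pos >= 61 is 82 -> NA
Op 3: route key 19: smallest pos >= 19 is 82 -> NA
Op 4: route key 8: smallest pos >= 8 is 82 -> NA
Op 5: add NB@33 -> ring=[33:NB,82:NA]
Op 6: remove NB -> ring=[82:NA]
Op 7: route key 63: smallest pos >= 63 is 82 -> NA

Answer: NA NA NA NA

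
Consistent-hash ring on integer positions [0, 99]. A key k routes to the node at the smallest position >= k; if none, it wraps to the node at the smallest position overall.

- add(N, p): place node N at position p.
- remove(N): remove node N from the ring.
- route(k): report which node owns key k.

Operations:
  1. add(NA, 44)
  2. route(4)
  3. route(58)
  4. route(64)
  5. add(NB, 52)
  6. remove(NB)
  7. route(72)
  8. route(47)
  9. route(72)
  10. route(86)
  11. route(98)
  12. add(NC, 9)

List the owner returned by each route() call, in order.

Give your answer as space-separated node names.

Op 1: add NA@44 -> ring=[44:NA]
Op 2: route key 4: smallest pos >= 4 is 44 -> NA
Op 3: route key 58: none >= 58, wrap to smallest pos 44 -> NA
Op 4: route key 64: none >= 64, wrap to smallest pos 44 -> NA
Op 5: add NB@52 -> ring=[44:NA,52:NB]
Op 6: remove NB -> ring=[44:NA]
Op 7: route key 72: none >= 72, wrap to smallest pos 44 -> NA
Op 8: route key 47: none >= 47, wrap to smallest pos 44 -> NA
Op 9: route key 72: none >= 72, wrap to smallest pos 44 -> NA
Op 10: route key 86: none >= 86, wrap to smallest pos 44 -> NA
Op 11: route key 98: none >= 98, wrap to smallest pos 44 -> NA
Op 12: add NC@9 -> ring=[9:NC,44:NA]

Answer: NA NA NA NA NA NA NA NA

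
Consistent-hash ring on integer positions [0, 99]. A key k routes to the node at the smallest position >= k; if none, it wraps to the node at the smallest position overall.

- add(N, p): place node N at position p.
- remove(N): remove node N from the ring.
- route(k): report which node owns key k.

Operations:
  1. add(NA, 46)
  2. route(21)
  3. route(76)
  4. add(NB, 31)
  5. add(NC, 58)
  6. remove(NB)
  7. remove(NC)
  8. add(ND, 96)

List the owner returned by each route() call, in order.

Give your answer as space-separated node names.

Op 1: add NA@46 -> ring=[46:NA]
Op 2: route key 21: smallest pos >= 21 is 46 -> NA
Op 3: route key 76: none >= 76, wrap to smallest pos 46 -> NA
Op 4: add NB@31 -> ring=[31:NB,46:NA]
Op 5: add NC@58 -> ring=[31:NB,46:NA,58:NC]
Op 6: remove NB -> ring=[46:NA,58:NC]
Op 7: remove NC -> ring=[46:NA]
Op 8: add ND@96 -> ring=[46:NA,96:ND]

Answer: NA NA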